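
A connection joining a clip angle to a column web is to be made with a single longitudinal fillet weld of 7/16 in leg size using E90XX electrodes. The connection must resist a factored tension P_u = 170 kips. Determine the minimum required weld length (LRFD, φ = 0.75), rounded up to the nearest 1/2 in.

E90XX → F_EXX = 90 ksi.
Throat t_e = 0.707 × 0.4375 = 0.3093 in.
φr_n = 0.75 × 0.6 × 90 × 0.3093 = 12.53 kips/in.
L_req = P_u / φr_n = 170 / 12.53 = 13.57 in total.
Round up → use L = 14 in.

L = 14 in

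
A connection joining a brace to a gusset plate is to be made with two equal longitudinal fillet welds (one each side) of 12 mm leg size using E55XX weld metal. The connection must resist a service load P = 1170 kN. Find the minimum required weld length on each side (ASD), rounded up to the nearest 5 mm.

E55XX → F_EXX = 550 MPa.
Throat t_e = 0.707 × 12 = 8.484 mm.
r_n/Ω = (0.6 × 550 × 8.484) / 2.0 = 1400 N/mm = 1.4 kN/mm.
L_req = P / (r_n/Ω) = 1170 / 1.4 = 835.8 mm total.
Per side: 835.8 / 2 = 417.9 mm.
Round up → use L = 420 mm on each side.

L = 420 mm on each side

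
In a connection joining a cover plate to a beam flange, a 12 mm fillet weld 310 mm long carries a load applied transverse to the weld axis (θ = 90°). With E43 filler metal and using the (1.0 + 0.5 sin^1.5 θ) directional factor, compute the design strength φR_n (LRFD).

φR_n ≈ 763 kN

E43XX → F_EXX = 430 MPa.
t_e = 0.707 × 12 = 8.484 mm; A_we = 8.484 × 310 = 2630 mm².
Directional factor: 1.0 + 0.5 sin^1.5(90°) = 1.5.
F_nw = 0.6 × 430 × 1.5 = 387 MPa.
φR_n = 0.75 × 387 × 2630 × 10⁻³ = 763.4 kN.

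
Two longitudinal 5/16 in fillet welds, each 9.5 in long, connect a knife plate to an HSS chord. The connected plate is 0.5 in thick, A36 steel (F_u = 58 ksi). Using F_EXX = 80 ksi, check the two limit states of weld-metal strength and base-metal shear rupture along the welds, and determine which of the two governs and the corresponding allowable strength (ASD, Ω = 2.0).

R_n/Ω ≈ 101 kip (weld metal governs)

t_e = 0.707 × 0.3125 = 0.2209 in; L = 19 in.
Weld metal: R_n/Ω = (1/2.0) × 0.6 × 80 × 0.2209 × 19 = 100.7 kip.
Base metal (shear rupture): R_n/Ω = (1/2.0) × 0.6 × 58 × 0.5 × 19 = 165.3 kip.
Governing: weld metal.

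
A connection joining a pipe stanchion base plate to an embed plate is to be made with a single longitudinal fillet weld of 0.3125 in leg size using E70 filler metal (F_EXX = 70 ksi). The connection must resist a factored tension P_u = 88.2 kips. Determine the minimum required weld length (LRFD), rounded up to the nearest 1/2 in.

L = 13 in

Throat t_e = 0.707 × 0.3125 = 0.2209 in.
φr_n = 0.75 × 0.6 × 70 × 0.2209 = 6.96 kips/in.
L_req = P_u / φr_n = 88.2 / 6.96 = 12.67 in total.
Round up → use L = 13 in.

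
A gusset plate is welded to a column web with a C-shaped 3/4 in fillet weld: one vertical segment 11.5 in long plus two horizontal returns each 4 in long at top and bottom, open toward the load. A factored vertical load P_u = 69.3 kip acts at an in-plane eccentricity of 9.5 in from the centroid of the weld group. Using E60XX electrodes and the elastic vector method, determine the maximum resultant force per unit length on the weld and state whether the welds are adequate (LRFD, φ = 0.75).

E60XX → F_EXX = 60 ksi.
Total weld length L_w = 19.5 in. Treat welds as unit-width lines.
Centroid: x̄ = 2×4×2 / 19.5 = 0.8205 in from the vertical weld.
Polar moment about centroid: J = I_x + I_y = [11.5³/12 + 2×4×5.75²] + [11.5×0.8205² + 2(4³/12 + 4×1.179²)] = 420.8 in³.
Direct shear f_v = P/L_w = 69.3 / 19.5 = 3.554 kip/in (vertical).
Torsion M = P·e = 69.3 × 9.5 = 658.35 kip·in.
Critical point at (x, y) = (3.179, 5.75) from centroid. f_tx = M·y/J = 8.996 kip/in; f_ty = M·x/J = 4.975 kip/in.
Resultant f_max = √[f_tx² + (f_v + f_ty)²] = √[8.996² + (3.554 + 4.975)²] = 12.4 kip/in.
Capacity per unit length: φr_n = 0.75 × 0.6 × 60 × (0.707 × 0.75) = 14.32 kip/in.
12.4 ≤ 14.32 → adequate.

f_max ≈ 12.4 kip/in; adequate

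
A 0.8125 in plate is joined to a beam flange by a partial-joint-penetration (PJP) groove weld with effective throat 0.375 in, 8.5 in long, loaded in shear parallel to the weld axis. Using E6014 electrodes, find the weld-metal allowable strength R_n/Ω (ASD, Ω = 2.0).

E60XX → F_EXX = 60 ksi.
Effective throat (given) t_e = 0.375 in.
A_we = 0.375 × 8.5 = 3.188 in².
F_nw = 0.6 F_EXX = 36 ksi.
R_n/Ω = (36 × 3.188) / 2.0 = 57.38 kips.

R_n/Ω ≈ 57.4 kips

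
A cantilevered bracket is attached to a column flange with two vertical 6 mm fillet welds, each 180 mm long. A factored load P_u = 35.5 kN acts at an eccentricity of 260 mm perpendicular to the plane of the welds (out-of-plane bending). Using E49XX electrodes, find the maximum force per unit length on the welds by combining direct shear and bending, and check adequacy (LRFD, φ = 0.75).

E49XX → F_EXX = 490 MPa.
L_w = 2 × 180 = 360 mm; section modulus (unit throat) S = 2 × L²/6 = 10800 mm².
Direct shear f_v = P/L_w = 35.5×10³/360 = 98.61 N/mm.
Moment M = P × e = 35.5×10³ × 260 = 9230000 N·mm; bending f_b = M/S = 854.6 N/mm.
f_max = √(f_v² + f_b²) = √(98.61² + 854.6²) = 860.3 N/mm.
φr_n = 0.75 × 0.6 × 490 × (0.707 × 6) = 935.4 N/mm → adequate.

f_max ≈ 860 N/mm; adequate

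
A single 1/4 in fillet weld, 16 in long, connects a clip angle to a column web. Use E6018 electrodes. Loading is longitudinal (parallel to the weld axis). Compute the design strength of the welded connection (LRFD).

E60XX → F_EXX = 60 ksi.
Effective throat t_e = 0.707 × 0.25 = 0.1767 in.
Total length L = 16 in; A_we = 0.1767 × 16 = 2.828 in².
F_nw = 0.6 F_EXX = 0.6 × 60 = 36 ksi.
φR_n = 0.75 × 36 × 2.828 = 76.36 kip.

φR_n ≈ 76.4 kip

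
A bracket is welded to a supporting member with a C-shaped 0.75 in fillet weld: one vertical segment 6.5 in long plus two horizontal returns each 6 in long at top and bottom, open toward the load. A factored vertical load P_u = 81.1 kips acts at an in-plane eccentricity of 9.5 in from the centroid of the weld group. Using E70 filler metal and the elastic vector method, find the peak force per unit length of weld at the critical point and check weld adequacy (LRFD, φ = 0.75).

f_max ≈ 21.5 kip/in; NOT adequate

E70XX → F_EXX = 70 ksi.
Total weld length L_w = 18.5 in. Treat welds as unit-width lines.
Centroid: x̄ = 2×6×3 / 18.5 = 1.946 in from the vertical weld.
Polar moment about centroid: J = I_x + I_y = [6.5³/12 + 2×6×3.25²] + [6.5×1.946² + 2(6³/12 + 6×1.054²)] = 223.6 in³.
Direct shear f_v = P/L_w = 81.1 / 18.5 = 4.384 kip/in (vertical).
Torsion M = P·e = 81.1 × 9.5 = 770.45 kip·in.
Critical point at (x, y) = (4.054, 3.25) from centroid. f_tx = M·y/J = 11.2 kip/in; f_ty = M·x/J = 13.97 kip/in.
Resultant f_max = √[f_tx² + (f_v + f_ty)²] = √[11.2² + (4.384 + 13.97)²] = 21.5 kip/in.
Capacity per unit length: φr_n = 0.75 × 0.6 × 70 × (0.707 × 0.75) = 16.7 kip/in.
21.5 > 16.7 → NOT adequate.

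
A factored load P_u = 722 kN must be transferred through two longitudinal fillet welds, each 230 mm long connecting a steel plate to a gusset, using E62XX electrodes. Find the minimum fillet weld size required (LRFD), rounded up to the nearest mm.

E62XX → F_EXX = 620 MPa.
Total weld length L = 460 mm.
Required throat t_e = P_u / (φ × 0.6 F_EXX × L) = 722 / (0.75 × 0.6 × 620 × 460 × 10⁻³) = 5.626 mm.
Required leg w = t_e / 0.707 = 7.957 mm → use 8 mm.

w = 8 mm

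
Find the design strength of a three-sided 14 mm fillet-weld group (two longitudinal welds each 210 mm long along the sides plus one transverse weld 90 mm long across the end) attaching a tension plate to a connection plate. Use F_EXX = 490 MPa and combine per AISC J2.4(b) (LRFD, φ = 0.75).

φR_n ≈ 1110 kN

t_e = 0.707 × 14 = 9.898 mm.
R_nwl = 0.6 × 490 × 9.898 × 420 × 10⁻³ = 1222 kN (longitudinal, 2 welds).
R_nwt = 0.6 × 490 × 9.898 × 90 × 10⁻³ = 261.9 kN (transverse, base value).
(i) R_nwl + R_nwt = 1484 kN; (ii) 0.85 R_nwl + 1.5 R_nwt = 1432 kN.
R_n = max = 1484 kN [governs: (i)]; φR_n = 1113 kN.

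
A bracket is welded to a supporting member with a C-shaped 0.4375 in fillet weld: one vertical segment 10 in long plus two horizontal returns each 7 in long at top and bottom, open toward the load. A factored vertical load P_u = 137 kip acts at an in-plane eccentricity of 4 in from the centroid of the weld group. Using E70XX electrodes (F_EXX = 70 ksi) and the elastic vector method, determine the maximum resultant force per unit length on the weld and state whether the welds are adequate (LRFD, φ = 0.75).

Total weld length L_w = 24 in. Treat welds as unit-width lines.
Centroid: x̄ = 2×7×3.5 / 24 = 2.042 in from the vertical weld.
Polar moment about centroid: J = I_x + I_y = [10³/12 + 2×7×5²] + [10×2.042² + 2(7³/12 + 7×1.458²)] = 562 in³.
Direct shear f_v = P/L_w = 137 / 24 = 5.708 kip/in (vertical).
Torsion M = P·e = 137 × 4 = 548 kip·in.
Critical point at (x, y) = (4.958, 5) from centroid. f_tx = M·y/J = 4.876 kip/in; f_ty = M·x/J = 4.835 kip/in.
Resultant f_max = √[f_tx² + (f_v + f_ty)²] = √[4.876² + (5.708 + 4.835)²] = 11.62 kip/in.
Capacity per unit length: φr_n = 0.75 × 0.6 × 70 × (0.707 × 0.4375) = 9.743 kip/in.
11.62 > 9.743 → NOT adequate.

f_max ≈ 11.6 kip/in; NOT adequate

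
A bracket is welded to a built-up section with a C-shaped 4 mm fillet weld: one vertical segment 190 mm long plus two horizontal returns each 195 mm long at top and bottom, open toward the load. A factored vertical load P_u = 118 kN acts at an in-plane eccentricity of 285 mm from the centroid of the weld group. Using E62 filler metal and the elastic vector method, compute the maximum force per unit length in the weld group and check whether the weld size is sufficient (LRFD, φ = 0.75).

f_max ≈ 997 N/mm; NOT adequate

E62XX → F_EXX = 620 MPa.
Total weld length L_w = 580 mm. Treat welds as unit-width lines.
Centroid: x̄ = 2×195×97.5 / 580 = 65.56 mm from the vertical weld.
Polar moment about centroid: J = I_x + I_y = [190³/12 + 2×195×95²] + [190×65.56² + 2(195³/12 + 195×31.94²)] = 6542000 mm³.
Direct shear f_v = P/L_w = 118×10³ / 580 = 203.4 N/mm (vertical).
Torsion M = P·e = 118×10³ × 285 = 33630000 N·mm.
Critical point at (x, y) = (129.4, 95) from centroid. f_tx = M·y/J = 488.4 N/mm; f_ty = M·x/J = 665.4 N/mm.
Resultant f_max = √[f_tx² + (f_v + f_ty)²] = √[488.4² + (203.4 + 665.4)²] = 996.7 N/mm.
Capacity per unit length: φr_n = 0.75 × 0.6 × 620 × (0.707 × 4) = 789 N/mm.
996.7 > 789 → NOT adequate.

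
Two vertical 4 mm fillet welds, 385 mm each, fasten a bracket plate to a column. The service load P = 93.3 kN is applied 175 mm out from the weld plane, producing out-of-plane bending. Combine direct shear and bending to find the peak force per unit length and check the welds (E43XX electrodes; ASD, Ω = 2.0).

f_max ≈ 352 N/mm; adequate

E43XX → F_EXX = 430 MPa.
L_w = 2 × 385 = 770 mm; section modulus (unit throat) S = 2 × L²/6 = 49410 mm².
Direct shear f_v = P/L_w = 93.3×10³/770 = 121.2 N/mm.
Moment M = P × e = 93.3×10³ × 175 = 16328000 N·mm; bending f_b = M/S = 330.5 N/mm.
f_max = √(f_v² + f_b²) = √(121.2² + 330.5²) = 352 N/mm.
r_n/Ω = (1/2.0) × 0.6 × 430 × (0.707 × 4) = 364.8 N/mm → adequate.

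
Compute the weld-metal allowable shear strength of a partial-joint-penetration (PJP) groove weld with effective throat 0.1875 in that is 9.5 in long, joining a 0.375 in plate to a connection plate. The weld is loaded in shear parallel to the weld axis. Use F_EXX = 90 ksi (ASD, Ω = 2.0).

R_n/Ω ≈ 48.1 kips

Effective throat (given) t_e = 0.1875 in.
A_we = 0.1875 × 9.5 = 1.781 in².
F_nw = 0.6 F_EXX = 54 ksi.
R_n/Ω = (54 × 1.781) / 2.0 = 48.09 kips.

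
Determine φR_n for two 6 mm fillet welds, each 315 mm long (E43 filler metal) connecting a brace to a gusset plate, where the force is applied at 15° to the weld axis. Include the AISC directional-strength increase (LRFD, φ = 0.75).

E43XX → F_EXX = 430 MPa.
t_e = 0.707 × 6 = 4.242 mm; A_we = 4.242 × 630 = 2672 mm².
Directional factor: 1.0 + 0.5 sin^1.5(15°) = 1.066.
F_nw = 0.6 × 430 × 1.066 = 275 MPa.
φR_n = 0.75 × 275 × 2672 × 10⁻³ = 551.2 kN.

φR_n ≈ 551 kN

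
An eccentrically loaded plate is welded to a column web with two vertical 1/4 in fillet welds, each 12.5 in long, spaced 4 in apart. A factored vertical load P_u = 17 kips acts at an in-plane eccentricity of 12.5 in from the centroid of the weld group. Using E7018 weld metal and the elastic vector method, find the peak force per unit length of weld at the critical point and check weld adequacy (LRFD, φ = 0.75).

f_max ≈ 3.54 kip/in; adequate

E70XX → F_EXX = 70 ksi.
Total weld length L_w = 25 in. Treat welds as unit-width lines.
Polar moment about centroid: J = 2[d³/12 + d(b/2)²] = 2[12.5³/12 + 12.5×2²] = 425.5 in³.
Direct shear f_v = P/L_w = 17 / 25 = 0.68 kip/in (vertical).
Torsion M = P·e = 17 × 12.5 = 212.5 kip·in.
Critical point at (x, y) = (2, 6.25) from centroid. f_tx = M·y/J = 3.121 kip/in; f_ty = M·x/J = 0.9988 kip/in.
Resultant f_max = √[f_tx² + (f_v + f_ty)²] = √[3.121² + (0.68 + 0.9988)²] = 3.544 kip/in.
Capacity per unit length: φr_n = 0.75 × 0.6 × 70 × (0.707 × 0.25) = 5.568 kip/in.
3.544 ≤ 5.568 → adequate.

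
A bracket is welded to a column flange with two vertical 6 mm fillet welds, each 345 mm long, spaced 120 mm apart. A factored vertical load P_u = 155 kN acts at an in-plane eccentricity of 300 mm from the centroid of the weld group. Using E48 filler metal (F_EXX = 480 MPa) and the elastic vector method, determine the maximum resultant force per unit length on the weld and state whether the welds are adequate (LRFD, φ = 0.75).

f_max ≈ 1010 N/mm; NOT adequate

Total weld length L_w = 690 mm. Treat welds as unit-width lines.
Polar moment about centroid: J = 2[d³/12 + d(b/2)²] = 2[345³/12 + 345×60²] = 9328000 mm³.
Direct shear f_v = P/L_w = 155×10³ / 690 = 224.6 N/mm (vertical).
Torsion M = P·e = 155×10³ × 300 = 46500000 N·mm.
Critical point at (x, y) = (60, 172.5) from centroid. f_tx = M·y/J = 859.9 N/mm; f_ty = M·x/J = 299.1 N/mm.
Resultant f_max = √[f_tx² + (f_v + f_ty)²] = √[859.9² + (224.6 + 299.1)²] = 1007 N/mm.
Capacity per unit length: φr_n = 0.75 × 0.6 × 480 × (0.707 × 6) = 916.3 N/mm.
1007 > 916.3 → NOT adequate.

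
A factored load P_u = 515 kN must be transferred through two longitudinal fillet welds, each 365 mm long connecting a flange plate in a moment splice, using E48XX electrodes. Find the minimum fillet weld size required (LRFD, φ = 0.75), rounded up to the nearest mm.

E48XX → F_EXX = 480 MPa.
Total weld length L = 730 mm.
Required throat t_e = P_u / (φ × 0.6 F_EXX × L) = 515 / (0.75 × 0.6 × 480 × 730 × 10⁻³) = 3.266 mm.
Required leg w = t_e / 0.707 = 4.62 mm → use 5 mm.

w = 5 mm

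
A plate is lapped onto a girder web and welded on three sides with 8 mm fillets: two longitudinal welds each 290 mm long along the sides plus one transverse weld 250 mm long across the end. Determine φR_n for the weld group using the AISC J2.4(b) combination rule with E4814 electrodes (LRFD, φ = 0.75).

E48XX → F_EXX = 480 MPa.
t_e = 0.707 × 8 = 5.656 mm.
R_nwl = 0.6 × 480 × 5.656 × 580 × 10⁻³ = 944.8 kN (longitudinal, 2 welds).
R_nwt = 0.6 × 480 × 5.656 × 250 × 10⁻³ = 407.2 kN (transverse, base value).
(i) R_nwl + R_nwt = 1352 kN; (ii) 0.85 R_nwl + 1.5 R_nwt = 1414 kN.
R_n = max = 1414 kN [governs: (ii)]; φR_n = 1060 kN.

φR_n ≈ 1060 kN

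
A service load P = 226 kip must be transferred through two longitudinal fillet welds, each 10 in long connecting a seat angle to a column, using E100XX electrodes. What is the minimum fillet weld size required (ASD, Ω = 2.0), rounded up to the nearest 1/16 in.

E100XX → F_EXX = 100 ksi.
Total weld length L = 20 in.
Required throat t_e = P × Ω / (0.6 F_EXX × L) = 226 × 2.0 / (0.6 × 100 × 20) = 0.3767 in.
Required leg w = t_e / 0.707 = 0.5328 in → use 9/16 in.

w = 9/16 in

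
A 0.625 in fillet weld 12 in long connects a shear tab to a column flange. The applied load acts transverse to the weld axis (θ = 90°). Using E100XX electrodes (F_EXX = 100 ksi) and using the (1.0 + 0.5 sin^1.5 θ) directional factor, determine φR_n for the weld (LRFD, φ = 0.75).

φR_n ≈ 358 kip

t_e = 0.707 × 0.625 = 0.4419 in; A_we = 0.4419 × 12 = 5.302 in².
Directional factor: 1.0 + 0.5 sin^1.5(90°) = 1.5.
F_nw = 0.6 × 100 × 1.5 = 90 ksi.
φR_n = 0.75 × 90 × 5.302 = 357.9 kip.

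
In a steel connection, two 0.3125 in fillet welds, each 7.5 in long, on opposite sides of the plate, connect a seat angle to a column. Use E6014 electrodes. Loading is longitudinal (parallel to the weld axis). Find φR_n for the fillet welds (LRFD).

E60XX → F_EXX = 60 ksi.
Effective throat t_e = 0.707 × 0.3125 = 0.2209 in.
Total length L = 15 in; A_we = 0.2209 × 15 = 3.314 in².
F_nw = 0.6 F_EXX = 0.6 × 60 = 36 ksi.
φR_n = 0.75 × 36 × 3.314 = 89.48 kips.

φR_n ≈ 89.5 kips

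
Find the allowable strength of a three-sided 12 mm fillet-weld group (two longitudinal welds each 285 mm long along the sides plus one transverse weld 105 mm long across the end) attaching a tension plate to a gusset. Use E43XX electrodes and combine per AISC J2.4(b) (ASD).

R_n/Ω ≈ 739 kN

E43XX → F_EXX = 430 MPa.
t_e = 0.707 × 12 = 8.484 mm.
R_nwl = 0.6 × 430 × 8.484 × 570 × 10⁻³ = 1248 kN (longitudinal, 2 welds).
R_nwt = 0.6 × 430 × 8.484 × 105 × 10⁻³ = 229.8 kN (transverse, base value).
(i) R_nwl + R_nwt = 1477 kN; (ii) 0.85 R_nwl + 1.5 R_nwt = 1405 kN.
R_n = max = 1477 kN [governs: (i)]; R_n/Ω = 738.7 kN.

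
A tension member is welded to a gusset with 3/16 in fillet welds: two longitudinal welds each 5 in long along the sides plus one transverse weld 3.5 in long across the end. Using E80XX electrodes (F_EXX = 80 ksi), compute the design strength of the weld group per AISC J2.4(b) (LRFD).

t_e = 0.707 × 0.1875 = 0.1326 in.
R_nwl = 0.6 × 80 × 0.1326 × 10 = 63.63 kips (longitudinal, 2 welds).
R_nwt = 0.6 × 80 × 0.1326 × 3.5 = 22.27 kips (transverse, base value).
(i) R_nwl + R_nwt = 85.9 kips; (ii) 0.85 R_nwl + 1.5 R_nwt = 87.49 kips.
R_n = max = 87.49 kips [governs: (ii)]; φR_n = 65.62 kips.

φR_n ≈ 65.6 kips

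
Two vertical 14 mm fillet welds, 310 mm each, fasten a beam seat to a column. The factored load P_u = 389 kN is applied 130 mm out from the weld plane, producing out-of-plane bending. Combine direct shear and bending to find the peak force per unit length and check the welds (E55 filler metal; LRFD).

E55XX → F_EXX = 550 MPa.
L_w = 2 × 310 = 620 mm; section modulus (unit throat) S = 2 × L²/6 = 32030 mm².
Direct shear f_v = P/L_w = 389×10³/620 = 627.4 N/mm.
Moment M = P × e = 389×10³ × 130 = 50570000 N·mm; bending f_b = M/S = 1579 N/mm.
f_max = √(f_v² + f_b²) = √(627.4² + 1579²) = 1699 N/mm.
φr_n = 0.75 × 0.6 × 550 × (0.707 × 14) = 2450 N/mm → adequate.

f_max ≈ 1700 N/mm; adequate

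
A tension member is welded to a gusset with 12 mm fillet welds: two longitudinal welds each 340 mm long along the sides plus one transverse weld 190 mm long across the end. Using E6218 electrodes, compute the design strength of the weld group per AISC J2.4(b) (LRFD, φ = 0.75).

φR_n ≈ 2060 kN

E62XX → F_EXX = 620 MPa.
t_e = 0.707 × 12 = 8.484 mm.
R_nwl = 0.6 × 620 × 8.484 × 680 × 10⁻³ = 2146 kN (longitudinal, 2 welds).
R_nwt = 0.6 × 620 × 8.484 × 190 × 10⁻³ = 599.6 kN (transverse, base value).
(i) R_nwl + R_nwt = 2746 kN; (ii) 0.85 R_nwl + 1.5 R_nwt = 2724 kN.
R_n = max = 2746 kN [governs: (i)]; φR_n = 2059 kN.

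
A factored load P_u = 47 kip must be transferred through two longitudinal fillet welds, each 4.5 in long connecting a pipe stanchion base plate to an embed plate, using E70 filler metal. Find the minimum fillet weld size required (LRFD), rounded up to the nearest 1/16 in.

w = 1/4 in

E70XX → F_EXX = 70 ksi.
Total weld length L = 9 in.
Required throat t_e = P_u / (φ × 0.6 F_EXX × L) = 47 / (0.75 × 0.6 × 70 × 9) = 0.1658 in.
Required leg w = t_e / 0.707 = 0.2345 in → use 1/4 in.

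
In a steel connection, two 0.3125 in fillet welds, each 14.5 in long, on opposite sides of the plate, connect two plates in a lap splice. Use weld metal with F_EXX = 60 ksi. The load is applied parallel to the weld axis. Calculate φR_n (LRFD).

Effective throat t_e = 0.707 × 0.3125 = 0.2209 in.
Total length L = 29 in; A_we = 0.2209 × 29 = 6.407 in².
F_nw = 0.6 F_EXX = 0.6 × 60 = 36 ksi.
φR_n = 0.75 × 36 × 6.407 = 173 kips.

φR_n ≈ 173 kips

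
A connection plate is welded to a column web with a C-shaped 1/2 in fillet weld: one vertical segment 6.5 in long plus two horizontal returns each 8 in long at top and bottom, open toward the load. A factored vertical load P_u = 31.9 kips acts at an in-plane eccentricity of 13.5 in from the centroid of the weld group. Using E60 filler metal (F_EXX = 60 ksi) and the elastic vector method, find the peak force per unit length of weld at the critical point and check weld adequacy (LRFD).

f_max ≈ 8.71 kip/in; adequate

Total weld length L_w = 22.5 in. Treat welds as unit-width lines.
Centroid: x̄ = 2×8×4 / 22.5 = 2.844 in from the vertical weld.
Polar moment about centroid: J = I_x + I_y = [6.5³/12 + 2×8×3.25²] + [6.5×2.844² + 2(8³/12 + 8×1.156²)] = 351.2 in³.
Direct shear f_v = P/L_w = 31.9 / 22.5 = 1.418 kip/in (vertical).
Torsion M = P·e = 31.9 × 13.5 = 430.65 kip·in.
Critical point at (x, y) = (5.156, 3.25) from centroid. f_tx = M·y/J = 3.986 kip/in; f_ty = M·x/J = 6.322 kip/in.
Resultant f_max = √[f_tx² + (f_v + f_ty)²] = √[3.986² + (1.418 + 6.322)²] = 8.706 kip/in.
Capacity per unit length: φr_n = 0.75 × 0.6 × 60 × (0.707 × 0.5) = 9.544 kip/in.
8.706 ≤ 9.544 → adequate.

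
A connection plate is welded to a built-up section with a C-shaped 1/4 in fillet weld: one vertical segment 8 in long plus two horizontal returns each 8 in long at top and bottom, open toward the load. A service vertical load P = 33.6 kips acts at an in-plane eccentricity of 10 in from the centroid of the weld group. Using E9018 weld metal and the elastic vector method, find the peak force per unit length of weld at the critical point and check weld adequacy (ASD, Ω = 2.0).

f_max ≈ 5.95 kip/in; NOT adequate

E90XX → F_EXX = 90 ksi.
Total weld length L_w = 24 in. Treat welds as unit-width lines.
Centroid: x̄ = 2×8×4 / 24 = 2.667 in from the vertical weld.
Polar moment about centroid: J = I_x + I_y = [8³/12 + 2×8×4²] + [8×2.667² + 2(8³/12 + 8×1.333²)] = 469.3 in³.
Direct shear f_v = P/L_w = 33.6 / 24 = 1.4 kip/in (vertical).
Torsion M = P·e = 33.6 × 10 = 336 kip·in.
Critical point at (x, y) = (5.333, 4) from centroid. f_tx = M·y/J = 2.864 kip/in; f_ty = M·x/J = 3.818 kip/in.
Resultant f_max = √[f_tx² + (f_v + f_ty)²] = √[2.864² + (1.4 + 3.818)²] = 5.952 kip/in.
Capacity per unit length: r_n/Ω = (1/2.0) × 0.6 × 90 × (0.707 × 0.25) = 4.772 kip/in.
5.952 > 4.772 → NOT adequate.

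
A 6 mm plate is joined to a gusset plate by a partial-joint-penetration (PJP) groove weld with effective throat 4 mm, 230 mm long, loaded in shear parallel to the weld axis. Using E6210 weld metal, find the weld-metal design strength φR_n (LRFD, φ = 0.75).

E62XX → F_EXX = 620 MPa.
Effective throat (given) t_e = 4 mm.
A_we = 4 × 230 = 920 mm².
F_nw = 0.6 F_EXX = 372 MPa.
φR_n = 0.75 × 372 × 920 × 10⁻³ = 256.7 kN.

φR_n ≈ 257 kN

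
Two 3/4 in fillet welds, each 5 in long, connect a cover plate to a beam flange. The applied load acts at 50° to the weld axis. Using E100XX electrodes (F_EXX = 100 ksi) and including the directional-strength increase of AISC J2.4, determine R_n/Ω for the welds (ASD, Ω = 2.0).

R_n/Ω ≈ 212 kip

t_e = 0.707 × 0.75 = 0.5302 in; A_we = 0.5302 × 10 = 5.303 in².
Directional factor: 1.0 + 0.5 sin^1.5(50°) = 1.335.
F_nw = 0.6 × 100 × 1.335 = 80.11 ksi.
R_n/Ω = (80.11 × 5.303) / 2.0 = 212.4 kip.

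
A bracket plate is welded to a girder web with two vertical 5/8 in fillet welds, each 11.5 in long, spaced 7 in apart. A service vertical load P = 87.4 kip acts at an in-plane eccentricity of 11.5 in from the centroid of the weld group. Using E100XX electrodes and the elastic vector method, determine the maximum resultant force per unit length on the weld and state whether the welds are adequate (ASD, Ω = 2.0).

E100XX → F_EXX = 100 ksi.
Total weld length L_w = 23 in. Treat welds as unit-width lines.
Polar moment about centroid: J = 2[d³/12 + d(b/2)²] = 2[11.5³/12 + 11.5×3.5²] = 535.2 in³.
Direct shear f_v = P/L_w = 87.4 / 23 = 3.8 kip/in (vertical).
Torsion M = P·e = 87.4 × 11.5 = 1005.1 kip·in.
Critical point at (x, y) = (3.5, 5.75) from centroid. f_tx = M·y/J = 10.8 kip/in; f_ty = M·x/J = 6.573 kip/in.
Resultant f_max = √[f_tx² + (f_v + f_ty)²] = √[10.8² + (3.8 + 6.573)²] = 14.97 kip/in.
Capacity per unit length: r_n/Ω = (1/2.0) × 0.6 × 100 × (0.707 × 0.625) = 13.26 kip/in.
14.97 > 13.26 → NOT adequate.

f_max ≈ 15 kip/in; NOT adequate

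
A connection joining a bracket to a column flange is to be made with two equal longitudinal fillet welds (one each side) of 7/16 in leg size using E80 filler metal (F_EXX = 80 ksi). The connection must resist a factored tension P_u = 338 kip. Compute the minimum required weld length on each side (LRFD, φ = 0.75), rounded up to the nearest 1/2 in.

L = 15.5 in on each side

Throat t_e = 0.707 × 0.4375 = 0.3093 in.
φr_n = 0.75 × 0.6 × 80 × 0.3093 = 11.14 kip/in.
L_req = P_u / φr_n = 338 / 11.14 = 30.35 in total.
Per side: 30.35 / 2 = 15.18 in.
Round up → use L = 15.5 in on each side.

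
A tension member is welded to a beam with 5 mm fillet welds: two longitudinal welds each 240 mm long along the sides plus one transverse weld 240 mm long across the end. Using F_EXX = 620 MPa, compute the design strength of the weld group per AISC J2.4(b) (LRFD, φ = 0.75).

φR_n ≈ 757 kN

t_e = 0.707 × 5 = 3.535 mm.
R_nwl = 0.6 × 620 × 3.535 × 480 × 10⁻³ = 631.2 kN (longitudinal, 2 welds).
R_nwt = 0.6 × 620 × 3.535 × 240 × 10⁻³ = 315.6 kN (transverse, base value).
(i) R_nwl + R_nwt = 946.8 kN; (ii) 0.85 R_nwl + 1.5 R_nwt = 1010 kN.
R_n = max = 1010 kN [governs: (ii)]; φR_n = 757.5 kN.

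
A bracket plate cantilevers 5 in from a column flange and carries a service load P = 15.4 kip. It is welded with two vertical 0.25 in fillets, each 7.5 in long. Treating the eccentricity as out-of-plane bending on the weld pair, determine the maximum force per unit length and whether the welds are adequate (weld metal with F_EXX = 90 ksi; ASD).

L_w = 2 × 7.5 = 15 in; section modulus (unit throat) S = 2 × L²/6 = 18.75 in².
Direct shear f_v = P/L_w = 15.4/15 = 1.027 kip/in.
Moment M = P × e = 15.4 × 5 = 77 kip·in; bending f_b = M/S = 4.107 kip/in.
f_max = √(f_v² + f_b²) = √(1.027² + 4.107²) = 4.233 kip/in.
r_n/Ω = (1/2.0) × 0.6 × 90 × (0.707 × 0.25) = 4.772 kip/in → adequate.

f_max ≈ 4.23 kip/in; adequate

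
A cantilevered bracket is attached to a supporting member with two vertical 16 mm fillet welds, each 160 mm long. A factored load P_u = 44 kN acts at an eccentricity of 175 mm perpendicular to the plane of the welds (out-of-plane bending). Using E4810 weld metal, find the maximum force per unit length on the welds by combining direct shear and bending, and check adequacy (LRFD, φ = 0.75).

E48XX → F_EXX = 480 MPa.
L_w = 2 × 160 = 320 mm; section modulus (unit throat) S = 2 × L²/6 = 8533 mm².
Direct shear f_v = P/L_w = 44×10³/320 = 137.5 N/mm.
Moment M = P × e = 44×10³ × 175 = 7700000 N·mm; bending f_b = M/S = 902.3 N/mm.
f_max = √(f_v² + f_b²) = √(137.5² + 902.3²) = 912.8 N/mm.
φr_n = 0.75 × 0.6 × 480 × (0.707 × 16) = 2443 N/mm → adequate.

f_max ≈ 913 N/mm; adequate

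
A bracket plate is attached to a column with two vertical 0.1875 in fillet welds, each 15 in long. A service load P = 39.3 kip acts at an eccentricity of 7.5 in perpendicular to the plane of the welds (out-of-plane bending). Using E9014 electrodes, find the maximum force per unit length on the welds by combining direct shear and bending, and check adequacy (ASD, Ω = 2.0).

f_max ≈ 4.14 kip/in; NOT adequate

E90XX → F_EXX = 90 ksi.
L_w = 2 × 15 = 30 in; section modulus (unit throat) S = 2 × L²/6 = 75 in².
Direct shear f_v = P/L_w = 39.3/30 = 1.31 kip/in.
Moment M = P × e = 39.3 × 7.5 = 294.75 kip·in; bending f_b = M/S = 3.93 kip/in.
f_max = √(f_v² + f_b²) = √(1.31² + 3.93²) = 4.143 kip/in.
r_n/Ω = (1/2.0) × 0.6 × 90 × (0.707 × 0.1875) = 3.579 kip/in → NOT adequate.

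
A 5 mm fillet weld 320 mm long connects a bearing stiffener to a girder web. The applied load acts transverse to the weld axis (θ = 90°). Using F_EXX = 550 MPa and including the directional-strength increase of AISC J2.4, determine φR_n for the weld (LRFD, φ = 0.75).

t_e = 0.707 × 5 = 3.535 mm; A_we = 3.535 × 320 = 1131 mm².
Directional factor: 1.0 + 0.5 sin^1.5(90°) = 1.5.
F_nw = 0.6 × 550 × 1.5 = 495 MPa.
φR_n = 0.75 × 495 × 1131 × 10⁻³ = 420 kN.

φR_n ≈ 420 kN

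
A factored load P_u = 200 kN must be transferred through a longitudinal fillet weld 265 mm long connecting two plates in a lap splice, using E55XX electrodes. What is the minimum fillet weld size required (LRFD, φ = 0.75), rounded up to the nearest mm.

w = 5 mm

E55XX → F_EXX = 550 MPa.
Total weld length L = 265 mm.
Required throat t_e = P_u / (φ × 0.6 F_EXX × L) = 200 / (0.75 × 0.6 × 550 × 265 × 10⁻³) = 3.049 mm.
Required leg w = t_e / 0.707 = 4.313 mm → use 5 mm.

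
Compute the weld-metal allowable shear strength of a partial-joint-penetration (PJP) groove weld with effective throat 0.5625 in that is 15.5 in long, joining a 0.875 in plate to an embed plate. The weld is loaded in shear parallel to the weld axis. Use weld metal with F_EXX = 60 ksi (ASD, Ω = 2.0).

R_n/Ω ≈ 157 kip

Effective throat (given) t_e = 0.5625 in.
A_we = 0.5625 × 15.5 = 8.719 in².
F_nw = 0.6 F_EXX = 36 ksi.
R_n/Ω = (36 × 8.719) / 2.0 = 156.9 kip.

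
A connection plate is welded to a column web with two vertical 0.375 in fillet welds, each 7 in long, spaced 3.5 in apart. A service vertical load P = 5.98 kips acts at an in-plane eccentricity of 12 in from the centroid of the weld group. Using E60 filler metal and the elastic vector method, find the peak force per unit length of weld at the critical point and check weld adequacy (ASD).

f_max ≈ 3.02 kip/in; adequate

E60XX → F_EXX = 60 ksi.
Total weld length L_w = 14 in. Treat welds as unit-width lines.
Polar moment about centroid: J = 2[d³/12 + d(b/2)²] = 2[7³/12 + 7×1.75²] = 100 in³.
Direct shear f_v = P/L_w = 5.98 / 14 = 0.4271 kip/in (vertical).
Torsion M = P·e = 5.98 × 12 = 71.76 kip·in.
Critical point at (x, y) = (1.75, 3.5) from centroid. f_tx = M·y/J = 2.511 kip/in; f_ty = M·x/J = 1.255 kip/in.
Resultant f_max = √[f_tx² + (f_v + f_ty)²] = √[2.511² + (0.4271 + 1.255)²] = 3.022 kip/in.
Capacity per unit length: r_n/Ω = (1/2.0) × 0.6 × 60 × (0.707 × 0.375) = 4.772 kip/in.
3.022 ≤ 4.772 → adequate.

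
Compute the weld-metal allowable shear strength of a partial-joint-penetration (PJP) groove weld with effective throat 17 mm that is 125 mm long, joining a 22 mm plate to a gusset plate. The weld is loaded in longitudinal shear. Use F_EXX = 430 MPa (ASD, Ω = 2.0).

Effective throat (given) t_e = 17 mm.
A_we = 17 × 125 = 2125 mm².
F_nw = 0.6 F_EXX = 258 MPa.
R_n/Ω = (258 × 2125) / 2.0 × 10⁻³ = 274.1 kN.

R_n/Ω ≈ 274 kN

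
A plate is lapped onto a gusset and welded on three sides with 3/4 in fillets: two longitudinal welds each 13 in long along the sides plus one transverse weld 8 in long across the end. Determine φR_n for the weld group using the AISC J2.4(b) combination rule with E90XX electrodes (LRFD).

φR_n ≈ 732 kip

E90XX → F_EXX = 90 ksi.
t_e = 0.707 × 0.75 = 0.5302 in.
R_nwl = 0.6 × 90 × 0.5302 × 26 = 744.5 kip (longitudinal, 2 welds).
R_nwt = 0.6 × 90 × 0.5302 × 8 = 229.1 kip (transverse, base value).
(i) R_nwl + R_nwt = 973.5 kip; (ii) 0.85 R_nwl + 1.5 R_nwt = 976.4 kip.
R_n = max = 976.4 kip [governs: (ii)]; φR_n = 732.3 kip.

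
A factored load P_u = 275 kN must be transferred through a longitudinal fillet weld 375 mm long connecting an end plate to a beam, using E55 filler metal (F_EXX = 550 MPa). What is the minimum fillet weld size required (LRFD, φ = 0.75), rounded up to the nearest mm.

w = 5 mm

Total weld length L = 375 mm.
Required throat t_e = P_u / (φ × 0.6 F_EXX × L) = 275 / (0.75 × 0.6 × 550 × 375 × 10⁻³) = 2.963 mm.
Required leg w = t_e / 0.707 = 4.191 mm → use 5 mm.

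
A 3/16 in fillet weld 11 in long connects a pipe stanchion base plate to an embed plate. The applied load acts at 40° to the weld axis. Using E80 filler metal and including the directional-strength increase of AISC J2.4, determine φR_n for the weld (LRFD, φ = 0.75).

E80XX → F_EXX = 80 ksi.
t_e = 0.707 × 0.1875 = 0.1326 in; A_we = 0.1326 × 11 = 1.458 in².
Directional factor: 1.0 + 0.5 sin^1.5(40°) = 1.258.
F_nw = 0.6 × 80 × 1.258 = 60.37 ksi.
φR_n = 0.75 × 60.37 × 1.458 = 66.02 kips.

φR_n ≈ 66 kips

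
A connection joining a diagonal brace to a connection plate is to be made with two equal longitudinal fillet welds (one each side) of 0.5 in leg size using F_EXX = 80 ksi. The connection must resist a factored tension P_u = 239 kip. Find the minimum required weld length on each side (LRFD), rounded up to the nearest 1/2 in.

Throat t_e = 0.707 × 0.5 = 0.3535 in.
φr_n = 0.75 × 0.6 × 80 × 0.3535 = 12.73 kip/in.
L_req = P_u / φr_n = 239 / 12.73 = 18.78 in total.
Per side: 18.78 / 2 = 9.39 in.
Round up → use L = 9.5 in on each side.

L = 9.5 in on each side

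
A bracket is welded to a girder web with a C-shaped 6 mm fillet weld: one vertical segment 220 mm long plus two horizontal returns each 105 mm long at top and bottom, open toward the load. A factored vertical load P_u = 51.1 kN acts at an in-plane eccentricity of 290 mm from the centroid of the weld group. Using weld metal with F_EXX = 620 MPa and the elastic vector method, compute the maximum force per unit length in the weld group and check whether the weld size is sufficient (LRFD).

Total weld length L_w = 430 mm. Treat welds as unit-width lines.
Centroid: x̄ = 2×105×52.5 / 430 = 25.64 mm from the vertical weld.
Polar moment about centroid: J = I_x + I_y = [220³/12 + 2×105×110²] + [220×25.64² + 2(105³/12 + 105×26.86²)] = 3917000 mm³.
Direct shear f_v = P/L_w = 51.1×10³ / 430 = 118.8 N/mm (vertical).
Torsion M = P·e = 51.1×10³ × 290 = 14819000 N·mm.
Critical point at (x, y) = (79.36, 110) from centroid. f_tx = M·y/J = 416.1 N/mm; f_ty = M·x/J = 300.2 N/mm.
Resultant f_max = √[f_tx² + (f_v + f_ty)²] = √[416.1² + (118.8 + 300.2)²] = 590.6 N/mm.
Capacity per unit length: φr_n = 0.75 × 0.6 × 620 × (0.707 × 6) = 1184 N/mm.
590.6 ≤ 1184 → adequate.

f_max ≈ 591 N/mm; adequate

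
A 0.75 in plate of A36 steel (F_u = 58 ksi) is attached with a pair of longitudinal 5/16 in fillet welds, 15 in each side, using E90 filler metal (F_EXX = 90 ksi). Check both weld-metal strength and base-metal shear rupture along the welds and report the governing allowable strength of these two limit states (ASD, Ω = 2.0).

t_e = 0.707 × 0.3125 = 0.2209 in; L = 30 in.
Weld metal: R_n/Ω = (1/2.0) × 0.6 × 90 × 0.2209 × 30 = 179 kip.
Base metal (shear rupture): R_n/Ω = (1/2.0) × 0.6 × 58 × 0.75 × 30 = 391.5 kip.
Governing: weld metal.

R_n/Ω ≈ 179 kip (weld metal governs)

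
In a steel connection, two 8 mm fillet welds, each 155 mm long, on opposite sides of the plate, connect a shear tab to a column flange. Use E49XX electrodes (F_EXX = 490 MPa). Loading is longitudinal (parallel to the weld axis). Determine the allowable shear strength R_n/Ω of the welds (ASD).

R_n/Ω ≈ 258 kN

Effective throat t_e = 0.707 × 8 = 5.656 mm.
Total length L = 310 mm; A_we = 5.656 × 310 = 1753 mm².
F_nw = 0.6 F_EXX = 0.6 × 490 = 294 MPa.
R_n = 294 × 1753 × 10⁻³ = 515.5 kN; R_n/Ω = 515.5/2.0 = 257.7 kN.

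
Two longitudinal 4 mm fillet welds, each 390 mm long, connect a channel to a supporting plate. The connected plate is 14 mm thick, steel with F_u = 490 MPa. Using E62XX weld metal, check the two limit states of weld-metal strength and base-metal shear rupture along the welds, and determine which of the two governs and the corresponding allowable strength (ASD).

E62XX → F_EXX = 620 MPa.
t_e = 0.707 × 4 = 2.828 mm; L = 780 mm.
Weld metal: R_n/Ω = (1/2.0) × 0.6 × 620 × 2.828 × 780 × 10⁻³ = 410.3 kN.
Base metal (shear rupture): R_n/Ω = (1/2.0) × 0.6 × 490 × 14 × 780 × 10⁻³ = 1605 kN.
Governing: weld metal.

R_n/Ω ≈ 410 kN (weld metal governs)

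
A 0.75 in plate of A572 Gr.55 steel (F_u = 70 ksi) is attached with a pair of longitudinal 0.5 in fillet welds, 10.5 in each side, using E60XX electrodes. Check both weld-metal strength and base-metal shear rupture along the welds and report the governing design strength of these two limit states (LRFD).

φR_n ≈ 200 kip (weld metal governs)

E60XX → F_EXX = 60 ksi.
t_e = 0.707 × 0.5 = 0.3535 in; L = 21 in.
Weld metal: φR_n = 0.75 × 0.6 × 60 × 0.3535 × 21 = 200.4 kip.
Base metal (shear rupture): φR_n = 0.75 × 0.6 × 70 × 0.75 × 21 = 496.1 kip.
Governing: weld metal.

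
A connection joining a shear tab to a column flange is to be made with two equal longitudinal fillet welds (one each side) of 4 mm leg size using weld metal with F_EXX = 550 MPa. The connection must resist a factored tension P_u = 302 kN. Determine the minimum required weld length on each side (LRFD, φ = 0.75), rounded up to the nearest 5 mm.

Throat t_e = 0.707 × 4 = 2.828 mm.
φr_n = 0.75 × 0.6 × 550 × 2.828 × 10⁻³ = 0.6999 kN/mm.
L_req = P_u / φr_n = 302 / 0.6999 = 431.5 mm total.
Per side: 431.5 / 2 = 215.7 mm.
Round up → use L = 220 mm on each side.

L = 220 mm on each side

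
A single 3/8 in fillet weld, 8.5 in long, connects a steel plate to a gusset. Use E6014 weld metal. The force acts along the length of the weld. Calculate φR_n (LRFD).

φR_n ≈ 60.8 kips

E60XX → F_EXX = 60 ksi.
Effective throat t_e = 0.707 × 0.375 = 0.2651 in.
Total length L = 8.5 in; A_we = 0.2651 × 8.5 = 2.254 in².
F_nw = 0.6 F_EXX = 0.6 × 60 = 36 ksi.
φR_n = 0.75 × 36 × 2.254 = 60.85 kips.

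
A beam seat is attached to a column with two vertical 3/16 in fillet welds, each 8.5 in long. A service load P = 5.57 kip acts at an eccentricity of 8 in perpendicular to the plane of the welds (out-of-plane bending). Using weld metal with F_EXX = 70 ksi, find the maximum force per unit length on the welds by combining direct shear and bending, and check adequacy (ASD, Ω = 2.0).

L_w = 2 × 8.5 = 17 in; section modulus (unit throat) S = 2 × L²/6 = 24.08 in².
Direct shear f_v = P/L_w = 5.57/17 = 0.3276 kip/in.
Moment M = P × e = 5.57 × 8 = 44.56 kip·in; bending f_b = M/S = 1.85 kip/in.
f_max = √(f_v² + f_b²) = √(0.3276² + 1.85²) = 1.879 kip/in.
r_n/Ω = (1/2.0) × 0.6 × 70 × (0.707 × 0.1875) = 2.784 kip/in → adequate.

f_max ≈ 1.88 kip/in; adequate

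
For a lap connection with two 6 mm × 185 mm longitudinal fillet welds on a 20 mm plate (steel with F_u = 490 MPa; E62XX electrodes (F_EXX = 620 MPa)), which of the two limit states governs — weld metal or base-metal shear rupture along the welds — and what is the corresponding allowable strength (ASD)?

t_e = 0.707 × 6 = 4.242 mm; L = 370 mm.
Weld metal: R_n/Ω = (1/2.0) × 0.6 × 620 × 4.242 × 370 × 10⁻³ = 291.9 kN.
Base metal (shear rupture): R_n/Ω = (1/2.0) × 0.6 × 490 × 20 × 370 × 10⁻³ = 1088 kN.
Governing: weld metal.

R_n/Ω ≈ 292 kN (weld metal governs)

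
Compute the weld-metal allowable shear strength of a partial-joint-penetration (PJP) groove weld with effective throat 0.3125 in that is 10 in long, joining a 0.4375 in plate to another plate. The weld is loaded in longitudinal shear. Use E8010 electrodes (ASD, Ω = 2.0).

R_n/Ω ≈ 75 kip

E80XX → F_EXX = 80 ksi.
Effective throat (given) t_e = 0.3125 in.
A_we = 0.3125 × 10 = 3.125 in².
F_nw = 0.6 F_EXX = 48 ksi.
R_n/Ω = (48 × 3.125) / 2.0 = 75 kip.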